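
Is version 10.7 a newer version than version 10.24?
No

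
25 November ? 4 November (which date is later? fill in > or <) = >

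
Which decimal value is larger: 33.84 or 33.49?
33.84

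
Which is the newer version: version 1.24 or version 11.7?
version 11.7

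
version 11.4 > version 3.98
True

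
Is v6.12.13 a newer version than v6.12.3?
Yes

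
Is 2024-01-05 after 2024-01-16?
No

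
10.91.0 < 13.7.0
True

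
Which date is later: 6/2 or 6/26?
6/26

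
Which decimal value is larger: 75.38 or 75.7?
75.7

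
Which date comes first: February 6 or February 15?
February 6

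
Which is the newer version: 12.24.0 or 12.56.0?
12.56.0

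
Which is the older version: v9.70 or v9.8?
v9.8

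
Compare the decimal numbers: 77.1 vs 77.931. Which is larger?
77.931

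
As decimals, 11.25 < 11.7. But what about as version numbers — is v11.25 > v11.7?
True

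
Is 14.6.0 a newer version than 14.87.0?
No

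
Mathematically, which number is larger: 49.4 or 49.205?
49.4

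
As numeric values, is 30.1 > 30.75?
False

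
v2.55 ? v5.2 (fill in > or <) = <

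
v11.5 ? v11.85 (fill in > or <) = <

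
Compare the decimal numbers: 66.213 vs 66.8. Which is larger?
66.8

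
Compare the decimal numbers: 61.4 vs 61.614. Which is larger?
61.614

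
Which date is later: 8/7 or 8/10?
8/10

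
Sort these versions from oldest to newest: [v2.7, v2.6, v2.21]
[v2.6, v2.7, v2.21]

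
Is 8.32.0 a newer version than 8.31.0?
Yes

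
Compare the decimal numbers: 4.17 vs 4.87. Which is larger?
4.87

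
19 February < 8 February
False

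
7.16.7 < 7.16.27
True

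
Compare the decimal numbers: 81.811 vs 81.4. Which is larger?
81.811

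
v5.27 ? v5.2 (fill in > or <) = >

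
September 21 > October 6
False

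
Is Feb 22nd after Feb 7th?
Yes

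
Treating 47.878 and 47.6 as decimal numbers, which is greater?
47.878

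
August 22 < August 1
False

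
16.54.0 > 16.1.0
True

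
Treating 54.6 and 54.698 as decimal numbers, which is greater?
54.698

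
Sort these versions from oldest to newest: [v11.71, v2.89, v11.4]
[v2.89, v11.4, v11.71]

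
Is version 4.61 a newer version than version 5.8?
No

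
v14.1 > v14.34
False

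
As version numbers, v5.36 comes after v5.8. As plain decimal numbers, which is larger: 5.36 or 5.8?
5.8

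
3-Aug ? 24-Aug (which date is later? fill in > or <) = <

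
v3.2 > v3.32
False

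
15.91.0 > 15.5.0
True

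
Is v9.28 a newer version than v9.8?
Yes. Version numbers are compared segment by segment as integers, not as decimals: minor version 28 > 8, so v9.28 > v9.8 (even though the decimal 9.28 < 9.8).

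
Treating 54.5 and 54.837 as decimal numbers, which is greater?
54.837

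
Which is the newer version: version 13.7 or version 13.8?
version 13.8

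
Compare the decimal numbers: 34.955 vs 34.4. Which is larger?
34.955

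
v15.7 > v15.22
False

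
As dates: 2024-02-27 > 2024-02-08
True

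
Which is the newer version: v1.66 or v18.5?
v18.5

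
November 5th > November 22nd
False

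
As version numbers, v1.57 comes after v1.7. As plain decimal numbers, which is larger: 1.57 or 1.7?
1.7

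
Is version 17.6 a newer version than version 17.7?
No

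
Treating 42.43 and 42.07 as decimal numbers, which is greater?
42.43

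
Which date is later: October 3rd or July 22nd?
October 3rd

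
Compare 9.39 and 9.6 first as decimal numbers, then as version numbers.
As decimals: 9.39 < 9.6. As versions: v9.39 > v9.6 (minor version 39 > 6).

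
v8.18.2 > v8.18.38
False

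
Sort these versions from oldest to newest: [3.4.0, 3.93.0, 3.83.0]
[3.4.0, 3.83.0, 3.93.0]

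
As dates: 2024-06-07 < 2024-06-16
True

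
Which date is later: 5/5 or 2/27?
5/5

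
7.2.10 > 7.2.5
True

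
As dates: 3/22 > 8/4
False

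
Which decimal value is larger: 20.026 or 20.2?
20.2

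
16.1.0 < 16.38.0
True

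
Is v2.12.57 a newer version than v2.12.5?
Yes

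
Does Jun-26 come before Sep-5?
Yes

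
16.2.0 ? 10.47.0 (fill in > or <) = >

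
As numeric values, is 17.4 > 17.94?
False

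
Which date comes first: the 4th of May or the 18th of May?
the 4th of May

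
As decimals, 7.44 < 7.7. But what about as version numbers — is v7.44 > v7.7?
True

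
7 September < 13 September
True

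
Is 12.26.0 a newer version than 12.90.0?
No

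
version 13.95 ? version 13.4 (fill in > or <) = >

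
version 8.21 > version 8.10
True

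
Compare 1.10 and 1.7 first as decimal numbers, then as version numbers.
As decimals: 1.10 < 1.7. As versions: v1.10 > v1.7 (minor version 10 > 7).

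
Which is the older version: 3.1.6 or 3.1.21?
3.1.6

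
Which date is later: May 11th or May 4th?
May 11th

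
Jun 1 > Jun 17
False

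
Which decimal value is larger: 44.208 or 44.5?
44.5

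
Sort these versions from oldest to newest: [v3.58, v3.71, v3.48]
[v3.48, v3.58, v3.71]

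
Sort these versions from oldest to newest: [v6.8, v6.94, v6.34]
[v6.8, v6.34, v6.94]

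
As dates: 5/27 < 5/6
False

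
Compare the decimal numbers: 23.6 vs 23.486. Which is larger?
23.6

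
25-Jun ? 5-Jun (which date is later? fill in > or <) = >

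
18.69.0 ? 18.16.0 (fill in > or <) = >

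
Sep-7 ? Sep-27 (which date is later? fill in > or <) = <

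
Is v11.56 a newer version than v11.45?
Yes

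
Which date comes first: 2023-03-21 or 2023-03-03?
2023-03-03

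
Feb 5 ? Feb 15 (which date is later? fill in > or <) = <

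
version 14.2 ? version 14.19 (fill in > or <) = <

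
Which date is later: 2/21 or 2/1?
2/21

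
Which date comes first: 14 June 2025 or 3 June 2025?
3 June 2025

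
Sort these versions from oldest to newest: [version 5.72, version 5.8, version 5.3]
[version 5.3, version 5.8, version 5.72]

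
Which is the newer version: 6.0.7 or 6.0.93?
6.0.93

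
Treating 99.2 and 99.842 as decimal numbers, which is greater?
99.842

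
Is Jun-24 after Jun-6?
Yes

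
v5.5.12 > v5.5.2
True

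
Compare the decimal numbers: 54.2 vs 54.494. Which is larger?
54.494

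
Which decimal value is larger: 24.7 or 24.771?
24.771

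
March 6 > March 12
False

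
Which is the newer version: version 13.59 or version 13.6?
version 13.59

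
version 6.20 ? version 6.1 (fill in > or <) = >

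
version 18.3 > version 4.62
True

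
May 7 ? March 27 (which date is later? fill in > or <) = >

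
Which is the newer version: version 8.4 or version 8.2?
version 8.4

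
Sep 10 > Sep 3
True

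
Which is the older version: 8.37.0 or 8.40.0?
8.37.0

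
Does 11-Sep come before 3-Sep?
No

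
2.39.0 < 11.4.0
True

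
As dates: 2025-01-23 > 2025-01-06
True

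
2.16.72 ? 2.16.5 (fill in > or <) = >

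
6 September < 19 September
True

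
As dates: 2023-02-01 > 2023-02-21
False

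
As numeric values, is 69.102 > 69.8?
False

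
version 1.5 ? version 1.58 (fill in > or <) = <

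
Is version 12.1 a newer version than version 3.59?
Yes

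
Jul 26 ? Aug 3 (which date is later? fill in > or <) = <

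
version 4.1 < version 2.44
False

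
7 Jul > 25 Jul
False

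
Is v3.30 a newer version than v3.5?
Yes. Version numbers are compared segment by segment as integers, not as decimals: minor version 30 > 5, so v3.30 > v3.5 (even though the decimal 3.30 < 3.5).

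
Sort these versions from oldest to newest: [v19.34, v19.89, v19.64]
[v19.34, v19.64, v19.89]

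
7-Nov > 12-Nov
False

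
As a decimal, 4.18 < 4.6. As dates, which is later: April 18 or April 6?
April 18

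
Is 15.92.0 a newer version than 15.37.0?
Yes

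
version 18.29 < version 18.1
False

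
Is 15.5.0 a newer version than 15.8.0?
No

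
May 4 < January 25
False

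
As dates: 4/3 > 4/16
False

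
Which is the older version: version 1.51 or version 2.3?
version 1.51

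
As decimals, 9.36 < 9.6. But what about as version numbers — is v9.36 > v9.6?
True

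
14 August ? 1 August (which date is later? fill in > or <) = >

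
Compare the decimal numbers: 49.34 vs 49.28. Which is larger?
49.34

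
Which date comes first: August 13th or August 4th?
August 4th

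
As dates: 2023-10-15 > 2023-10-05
True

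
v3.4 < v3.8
True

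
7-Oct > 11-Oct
False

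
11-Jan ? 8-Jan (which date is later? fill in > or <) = >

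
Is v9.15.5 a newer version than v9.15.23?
No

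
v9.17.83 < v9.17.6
False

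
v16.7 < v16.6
False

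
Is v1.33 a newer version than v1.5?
Yes. Version numbers are compared segment by segment as integers, not as decimals: minor version 33 > 5, so v1.33 > v1.5 (even though the decimal 1.33 < 1.5).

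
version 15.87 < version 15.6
False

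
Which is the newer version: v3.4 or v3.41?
v3.41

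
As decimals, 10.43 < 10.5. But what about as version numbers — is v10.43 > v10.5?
True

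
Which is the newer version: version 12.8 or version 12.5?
version 12.8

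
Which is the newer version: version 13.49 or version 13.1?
version 13.49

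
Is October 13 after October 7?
Yes. Day 13 comes after day 7 in October — this is a date comparison, not a decimal one (the decimal 10.13 would be smaller than 10.7).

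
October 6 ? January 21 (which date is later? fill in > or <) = >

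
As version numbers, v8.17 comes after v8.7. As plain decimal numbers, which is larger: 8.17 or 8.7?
8.7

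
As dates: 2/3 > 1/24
True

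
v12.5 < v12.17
True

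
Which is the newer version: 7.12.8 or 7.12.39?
7.12.39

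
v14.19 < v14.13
False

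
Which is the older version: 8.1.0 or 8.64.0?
8.1.0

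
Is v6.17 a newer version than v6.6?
Yes. Version numbers are compared segment by segment as integers, not as decimals: minor version 17 > 6, so v6.17 > v6.6 (even though the decimal 6.17 < 6.6).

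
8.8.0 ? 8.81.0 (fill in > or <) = <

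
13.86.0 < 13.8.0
False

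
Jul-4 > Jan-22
True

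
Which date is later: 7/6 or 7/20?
7/20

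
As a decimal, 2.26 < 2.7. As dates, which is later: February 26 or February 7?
February 26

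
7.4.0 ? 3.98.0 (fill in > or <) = >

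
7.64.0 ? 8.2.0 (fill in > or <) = <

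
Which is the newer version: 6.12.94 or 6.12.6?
6.12.94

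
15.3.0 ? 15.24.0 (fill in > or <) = <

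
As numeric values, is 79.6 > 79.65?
False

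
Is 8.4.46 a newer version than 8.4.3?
Yes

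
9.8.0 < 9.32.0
True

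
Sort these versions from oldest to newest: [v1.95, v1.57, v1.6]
[v1.6, v1.57, v1.95]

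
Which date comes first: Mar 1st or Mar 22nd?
Mar 1st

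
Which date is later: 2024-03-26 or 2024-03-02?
2024-03-26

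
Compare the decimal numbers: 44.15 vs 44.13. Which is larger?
44.15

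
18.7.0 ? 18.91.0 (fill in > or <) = <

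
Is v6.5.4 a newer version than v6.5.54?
No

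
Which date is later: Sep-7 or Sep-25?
Sep-25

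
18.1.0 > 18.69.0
False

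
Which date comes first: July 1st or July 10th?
July 1st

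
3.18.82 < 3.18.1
False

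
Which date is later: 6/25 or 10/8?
10/8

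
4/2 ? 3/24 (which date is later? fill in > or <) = >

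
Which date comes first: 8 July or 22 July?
8 July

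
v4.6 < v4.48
True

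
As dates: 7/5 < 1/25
False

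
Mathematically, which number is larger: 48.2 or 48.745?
48.745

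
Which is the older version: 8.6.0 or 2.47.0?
2.47.0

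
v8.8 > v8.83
False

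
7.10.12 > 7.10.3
True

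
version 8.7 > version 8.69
False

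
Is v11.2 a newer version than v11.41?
No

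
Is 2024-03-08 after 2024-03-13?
No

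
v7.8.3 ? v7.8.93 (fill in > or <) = <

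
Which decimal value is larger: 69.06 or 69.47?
69.47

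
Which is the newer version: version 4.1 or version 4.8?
version 4.8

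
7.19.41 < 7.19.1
False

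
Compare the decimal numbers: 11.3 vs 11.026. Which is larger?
11.3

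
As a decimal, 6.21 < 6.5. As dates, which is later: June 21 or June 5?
June 21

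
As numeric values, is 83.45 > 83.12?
True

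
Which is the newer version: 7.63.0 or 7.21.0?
7.63.0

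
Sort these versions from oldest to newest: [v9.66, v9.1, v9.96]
[v9.1, v9.66, v9.96]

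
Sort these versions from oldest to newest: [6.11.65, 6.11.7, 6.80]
[6.11.7, 6.11.65, 6.80]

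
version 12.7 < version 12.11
True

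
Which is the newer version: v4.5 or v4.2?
v4.5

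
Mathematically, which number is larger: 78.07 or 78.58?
78.58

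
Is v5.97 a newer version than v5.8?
Yes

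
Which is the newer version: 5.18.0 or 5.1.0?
5.18.0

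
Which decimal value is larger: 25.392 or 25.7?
25.7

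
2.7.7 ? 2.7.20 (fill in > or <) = <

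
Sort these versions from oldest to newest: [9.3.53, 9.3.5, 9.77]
[9.3.5, 9.3.53, 9.77]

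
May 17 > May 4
True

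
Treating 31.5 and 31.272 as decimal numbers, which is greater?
31.5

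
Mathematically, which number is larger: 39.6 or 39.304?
39.6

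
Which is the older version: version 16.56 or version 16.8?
version 16.8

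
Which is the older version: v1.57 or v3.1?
v1.57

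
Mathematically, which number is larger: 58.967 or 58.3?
58.967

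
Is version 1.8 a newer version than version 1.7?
Yes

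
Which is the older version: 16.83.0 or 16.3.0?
16.3.0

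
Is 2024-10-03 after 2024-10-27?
No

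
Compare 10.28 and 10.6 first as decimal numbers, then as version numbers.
As decimals: 10.28 < 10.6. As versions: v10.28 > v10.6 (minor version 28 > 6).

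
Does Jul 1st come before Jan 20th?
No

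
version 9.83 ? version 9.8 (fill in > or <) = >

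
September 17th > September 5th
True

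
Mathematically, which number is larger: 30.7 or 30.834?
30.834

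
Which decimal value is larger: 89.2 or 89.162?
89.2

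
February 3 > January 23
True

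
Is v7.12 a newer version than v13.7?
No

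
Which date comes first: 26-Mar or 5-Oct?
26-Mar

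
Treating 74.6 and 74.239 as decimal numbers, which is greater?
74.6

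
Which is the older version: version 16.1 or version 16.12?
version 16.1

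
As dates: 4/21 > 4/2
True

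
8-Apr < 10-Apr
True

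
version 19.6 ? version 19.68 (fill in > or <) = <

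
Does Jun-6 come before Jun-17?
Yes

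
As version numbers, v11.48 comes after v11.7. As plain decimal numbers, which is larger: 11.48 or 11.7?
11.7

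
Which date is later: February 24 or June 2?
June 2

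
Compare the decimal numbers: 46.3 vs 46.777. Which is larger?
46.777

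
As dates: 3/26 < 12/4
True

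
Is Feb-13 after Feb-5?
Yes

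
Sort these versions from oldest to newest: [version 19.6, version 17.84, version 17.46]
[version 17.46, version 17.84, version 19.6]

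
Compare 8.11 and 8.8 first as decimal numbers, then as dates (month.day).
As decimals: 8.11 < 8.8. As dates: 8/11 is later than 8/8 (day 11 > day 8).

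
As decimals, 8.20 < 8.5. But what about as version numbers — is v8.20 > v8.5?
True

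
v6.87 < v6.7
False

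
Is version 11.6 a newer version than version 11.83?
No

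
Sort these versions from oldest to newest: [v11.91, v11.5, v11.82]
[v11.5, v11.82, v11.91]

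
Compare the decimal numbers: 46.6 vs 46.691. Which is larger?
46.691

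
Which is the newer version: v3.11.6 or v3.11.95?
v3.11.95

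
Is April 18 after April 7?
Yes. Day 18 comes after day 7 in April — this is a date comparison, not a decimal one (the decimal 4.18 would be smaller than 4.7).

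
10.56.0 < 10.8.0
False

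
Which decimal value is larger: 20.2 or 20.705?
20.705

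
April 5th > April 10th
False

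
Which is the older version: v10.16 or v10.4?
v10.4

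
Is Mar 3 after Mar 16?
No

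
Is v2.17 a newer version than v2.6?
Yes. Version numbers are compared segment by segment as integers, not as decimals: minor version 17 > 6, so v2.17 > v2.6 (even though the decimal 2.17 < 2.6).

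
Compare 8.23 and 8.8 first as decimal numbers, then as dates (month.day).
As decimals: 8.23 < 8.8. As dates: 8/23 is later than 8/8 (day 23 > day 8).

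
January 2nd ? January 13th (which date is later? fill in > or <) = <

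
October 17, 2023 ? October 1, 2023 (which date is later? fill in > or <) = >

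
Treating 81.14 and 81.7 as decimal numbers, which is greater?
81.7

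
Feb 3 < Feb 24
True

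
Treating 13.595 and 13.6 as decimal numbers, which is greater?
13.6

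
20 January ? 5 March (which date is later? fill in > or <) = <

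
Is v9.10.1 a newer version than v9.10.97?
No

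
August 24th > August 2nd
True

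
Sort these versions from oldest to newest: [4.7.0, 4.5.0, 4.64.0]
[4.5.0, 4.7.0, 4.64.0]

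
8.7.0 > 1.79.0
True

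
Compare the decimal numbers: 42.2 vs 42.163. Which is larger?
42.2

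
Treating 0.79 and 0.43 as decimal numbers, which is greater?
0.79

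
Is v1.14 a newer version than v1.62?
No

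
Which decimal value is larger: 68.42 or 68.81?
68.81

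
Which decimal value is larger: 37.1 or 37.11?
37.11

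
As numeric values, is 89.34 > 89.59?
False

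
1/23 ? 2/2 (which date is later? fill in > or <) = <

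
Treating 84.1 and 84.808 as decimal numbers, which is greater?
84.808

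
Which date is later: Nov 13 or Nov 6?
Nov 13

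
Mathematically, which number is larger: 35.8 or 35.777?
35.8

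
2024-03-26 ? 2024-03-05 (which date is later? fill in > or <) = >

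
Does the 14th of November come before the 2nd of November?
No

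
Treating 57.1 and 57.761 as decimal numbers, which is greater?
57.761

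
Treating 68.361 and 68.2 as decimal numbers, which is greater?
68.361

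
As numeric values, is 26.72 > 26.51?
True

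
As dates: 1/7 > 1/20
False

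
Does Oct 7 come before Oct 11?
Yes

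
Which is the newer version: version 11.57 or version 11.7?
version 11.57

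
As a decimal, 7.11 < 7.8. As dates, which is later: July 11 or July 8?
July 11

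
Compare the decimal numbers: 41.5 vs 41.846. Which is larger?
41.846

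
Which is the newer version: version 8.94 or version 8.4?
version 8.94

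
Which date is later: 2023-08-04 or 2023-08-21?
2023-08-21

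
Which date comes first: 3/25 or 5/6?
3/25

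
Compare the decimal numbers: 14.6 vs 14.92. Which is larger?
14.92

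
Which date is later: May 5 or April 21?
May 5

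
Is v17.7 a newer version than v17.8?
No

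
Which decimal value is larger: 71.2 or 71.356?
71.356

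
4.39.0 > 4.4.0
True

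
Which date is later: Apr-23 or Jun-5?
Jun-5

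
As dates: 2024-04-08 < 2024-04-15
True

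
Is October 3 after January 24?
Yes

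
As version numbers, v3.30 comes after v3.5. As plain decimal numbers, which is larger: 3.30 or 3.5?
3.5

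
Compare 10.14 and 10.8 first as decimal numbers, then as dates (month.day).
As decimals: 10.14 < 10.8. As dates: 10/14 is later than 10/8 (day 14 > day 8).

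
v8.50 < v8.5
False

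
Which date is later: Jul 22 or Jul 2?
Jul 22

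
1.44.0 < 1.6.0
False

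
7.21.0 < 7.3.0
False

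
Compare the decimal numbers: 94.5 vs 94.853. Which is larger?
94.853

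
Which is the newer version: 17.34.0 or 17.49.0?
17.49.0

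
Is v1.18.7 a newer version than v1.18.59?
No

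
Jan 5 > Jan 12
False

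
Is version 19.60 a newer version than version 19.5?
Yes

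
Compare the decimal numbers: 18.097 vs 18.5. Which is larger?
18.5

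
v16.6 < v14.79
False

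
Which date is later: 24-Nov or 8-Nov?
24-Nov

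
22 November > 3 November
True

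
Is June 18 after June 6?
Yes. Day 18 comes after day 6 in June — this is a date comparison, not a decimal one (the decimal 6.18 would be smaller than 6.6).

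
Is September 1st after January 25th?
Yes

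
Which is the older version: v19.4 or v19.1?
v19.1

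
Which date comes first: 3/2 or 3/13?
3/2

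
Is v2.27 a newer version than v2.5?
Yes. Version numbers are compared segment by segment as integers, not as decimals: minor version 27 > 5, so v2.27 > v2.5 (even though the decimal 2.27 < 2.5).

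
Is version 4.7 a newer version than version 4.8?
No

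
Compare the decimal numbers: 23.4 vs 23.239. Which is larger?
23.4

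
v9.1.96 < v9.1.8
False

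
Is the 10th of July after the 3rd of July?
Yes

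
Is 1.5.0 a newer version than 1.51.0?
No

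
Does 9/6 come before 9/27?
Yes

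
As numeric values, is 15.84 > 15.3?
True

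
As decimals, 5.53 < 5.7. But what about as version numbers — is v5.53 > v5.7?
True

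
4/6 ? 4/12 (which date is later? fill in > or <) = <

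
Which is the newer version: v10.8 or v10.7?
v10.8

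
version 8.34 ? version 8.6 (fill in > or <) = >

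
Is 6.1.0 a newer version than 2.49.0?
Yes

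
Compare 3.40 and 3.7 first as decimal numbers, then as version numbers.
As decimals: 3.40 < 3.7. As versions: v3.40 > v3.7 (minor version 40 > 7).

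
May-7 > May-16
False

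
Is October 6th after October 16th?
No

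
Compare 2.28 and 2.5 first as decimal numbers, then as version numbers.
As decimals: 2.28 < 2.5. As versions: v2.28 > v2.5 (minor version 28 > 5).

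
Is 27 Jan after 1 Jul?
No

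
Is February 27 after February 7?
Yes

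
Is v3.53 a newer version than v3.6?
Yes. Version numbers are compared segment by segment as integers, not as decimals: minor version 53 > 6, so v3.53 > v3.6 (even though the decimal 3.53 < 3.6).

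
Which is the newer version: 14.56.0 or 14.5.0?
14.56.0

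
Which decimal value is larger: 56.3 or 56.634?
56.634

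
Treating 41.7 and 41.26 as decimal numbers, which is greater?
41.7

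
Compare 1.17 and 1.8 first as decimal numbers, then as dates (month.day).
As decimals: 1.17 < 1.8. As dates: 1/17 is later than 1/8 (day 17 > day 8).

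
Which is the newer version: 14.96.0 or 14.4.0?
14.96.0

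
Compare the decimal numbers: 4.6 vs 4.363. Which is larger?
4.6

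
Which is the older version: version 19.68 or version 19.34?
version 19.34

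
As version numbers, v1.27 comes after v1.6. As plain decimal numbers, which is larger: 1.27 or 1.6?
1.6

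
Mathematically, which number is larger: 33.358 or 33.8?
33.8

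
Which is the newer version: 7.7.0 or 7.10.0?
7.10.0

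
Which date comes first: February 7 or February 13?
February 7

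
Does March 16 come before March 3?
No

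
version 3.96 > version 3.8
True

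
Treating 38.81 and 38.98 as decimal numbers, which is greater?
38.98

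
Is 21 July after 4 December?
No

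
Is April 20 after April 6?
Yes. Day 20 comes after day 6 in April — this is a date comparison, not a decimal one (the decimal 4.20 would be smaller than 4.6).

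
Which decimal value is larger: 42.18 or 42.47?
42.47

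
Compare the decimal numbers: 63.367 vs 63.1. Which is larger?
63.367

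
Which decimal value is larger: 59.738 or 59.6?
59.738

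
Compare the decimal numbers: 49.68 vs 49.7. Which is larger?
49.7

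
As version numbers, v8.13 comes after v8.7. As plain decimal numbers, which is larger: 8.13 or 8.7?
8.7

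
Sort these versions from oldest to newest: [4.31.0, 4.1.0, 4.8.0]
[4.1.0, 4.8.0, 4.31.0]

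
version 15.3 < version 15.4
True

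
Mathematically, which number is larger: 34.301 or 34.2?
34.301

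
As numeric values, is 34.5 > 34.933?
False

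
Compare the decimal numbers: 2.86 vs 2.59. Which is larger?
2.86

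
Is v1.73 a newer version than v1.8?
Yes. Version numbers are compared segment by segment as integers, not as decimals: minor version 73 > 8, so v1.73 > v1.8 (even though the decimal 1.73 < 1.8).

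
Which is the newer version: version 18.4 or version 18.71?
version 18.71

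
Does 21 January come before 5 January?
No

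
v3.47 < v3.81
True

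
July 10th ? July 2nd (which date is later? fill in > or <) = >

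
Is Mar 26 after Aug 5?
No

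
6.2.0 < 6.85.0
True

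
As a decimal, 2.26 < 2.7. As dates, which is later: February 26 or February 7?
February 26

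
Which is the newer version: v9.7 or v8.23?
v9.7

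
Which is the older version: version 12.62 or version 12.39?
version 12.39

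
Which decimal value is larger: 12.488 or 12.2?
12.488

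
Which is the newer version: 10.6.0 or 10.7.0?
10.7.0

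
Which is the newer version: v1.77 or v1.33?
v1.77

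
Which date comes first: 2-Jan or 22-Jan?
2-Jan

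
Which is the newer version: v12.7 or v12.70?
v12.70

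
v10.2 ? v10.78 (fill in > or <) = <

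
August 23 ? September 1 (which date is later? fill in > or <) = <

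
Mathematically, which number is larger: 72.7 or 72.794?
72.794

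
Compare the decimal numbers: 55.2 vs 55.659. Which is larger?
55.659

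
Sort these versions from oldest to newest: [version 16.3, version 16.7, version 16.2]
[version 16.2, version 16.3, version 16.7]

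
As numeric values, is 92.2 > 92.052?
True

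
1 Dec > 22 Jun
True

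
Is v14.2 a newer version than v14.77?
No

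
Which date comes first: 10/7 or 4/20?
4/20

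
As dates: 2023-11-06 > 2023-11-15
False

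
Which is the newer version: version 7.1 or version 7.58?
version 7.58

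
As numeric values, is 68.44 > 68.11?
True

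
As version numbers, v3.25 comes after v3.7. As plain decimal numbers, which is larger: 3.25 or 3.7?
3.7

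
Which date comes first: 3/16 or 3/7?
3/7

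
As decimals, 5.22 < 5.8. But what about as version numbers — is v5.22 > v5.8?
True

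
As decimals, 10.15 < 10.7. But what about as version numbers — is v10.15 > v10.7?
True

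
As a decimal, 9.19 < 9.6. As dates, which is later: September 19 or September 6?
September 19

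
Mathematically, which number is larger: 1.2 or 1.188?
1.2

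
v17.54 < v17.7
False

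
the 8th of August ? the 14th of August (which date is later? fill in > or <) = <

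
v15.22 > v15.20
True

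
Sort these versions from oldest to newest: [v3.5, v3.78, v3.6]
[v3.5, v3.6, v3.78]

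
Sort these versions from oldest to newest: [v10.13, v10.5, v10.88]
[v10.5, v10.13, v10.88]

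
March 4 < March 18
True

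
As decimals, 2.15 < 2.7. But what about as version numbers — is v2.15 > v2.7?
True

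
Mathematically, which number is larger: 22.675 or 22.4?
22.675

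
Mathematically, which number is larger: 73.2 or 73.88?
73.88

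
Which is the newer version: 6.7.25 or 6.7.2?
6.7.25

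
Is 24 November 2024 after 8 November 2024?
Yes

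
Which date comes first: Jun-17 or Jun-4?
Jun-4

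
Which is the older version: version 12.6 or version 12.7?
version 12.6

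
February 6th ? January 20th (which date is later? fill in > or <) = >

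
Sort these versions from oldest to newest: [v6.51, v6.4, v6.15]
[v6.4, v6.15, v6.51]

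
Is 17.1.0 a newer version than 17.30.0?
No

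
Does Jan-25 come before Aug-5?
Yes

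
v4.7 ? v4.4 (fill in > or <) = >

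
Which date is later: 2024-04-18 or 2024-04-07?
2024-04-18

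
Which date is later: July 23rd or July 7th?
July 23rd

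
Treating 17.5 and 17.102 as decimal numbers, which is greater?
17.5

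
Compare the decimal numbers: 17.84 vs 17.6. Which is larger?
17.84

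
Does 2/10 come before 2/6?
No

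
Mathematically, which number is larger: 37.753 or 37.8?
37.8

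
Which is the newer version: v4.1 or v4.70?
v4.70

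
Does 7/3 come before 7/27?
Yes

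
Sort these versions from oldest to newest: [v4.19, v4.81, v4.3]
[v4.3, v4.19, v4.81]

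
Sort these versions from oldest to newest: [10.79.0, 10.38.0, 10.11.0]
[10.11.0, 10.38.0, 10.79.0]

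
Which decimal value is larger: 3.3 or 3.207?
3.3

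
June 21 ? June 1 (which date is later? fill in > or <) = >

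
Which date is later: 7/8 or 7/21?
7/21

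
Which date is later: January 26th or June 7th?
June 7th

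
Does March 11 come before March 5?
No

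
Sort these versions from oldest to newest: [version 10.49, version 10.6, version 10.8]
[version 10.6, version 10.8, version 10.49]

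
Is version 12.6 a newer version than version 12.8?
No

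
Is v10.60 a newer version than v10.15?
Yes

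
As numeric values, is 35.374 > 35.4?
False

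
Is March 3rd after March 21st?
No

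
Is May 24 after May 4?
Yes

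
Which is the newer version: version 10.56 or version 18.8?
version 18.8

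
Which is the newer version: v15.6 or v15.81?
v15.81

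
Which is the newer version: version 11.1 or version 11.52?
version 11.52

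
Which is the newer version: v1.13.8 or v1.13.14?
v1.13.14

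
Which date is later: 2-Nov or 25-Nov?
25-Nov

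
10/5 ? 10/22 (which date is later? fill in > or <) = <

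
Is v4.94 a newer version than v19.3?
No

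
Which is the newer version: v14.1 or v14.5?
v14.5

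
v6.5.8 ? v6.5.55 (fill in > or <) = <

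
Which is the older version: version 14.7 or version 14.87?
version 14.7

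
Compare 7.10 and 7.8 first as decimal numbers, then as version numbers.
As decimals: 7.10 < 7.8. As versions: v7.10 > v7.8 (minor version 10 > 8).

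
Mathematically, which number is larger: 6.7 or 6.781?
6.781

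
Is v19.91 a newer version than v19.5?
Yes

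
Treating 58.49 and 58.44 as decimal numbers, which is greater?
58.49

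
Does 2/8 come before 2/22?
Yes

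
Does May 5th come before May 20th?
Yes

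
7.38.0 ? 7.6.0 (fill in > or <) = >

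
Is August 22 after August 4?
Yes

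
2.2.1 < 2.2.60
True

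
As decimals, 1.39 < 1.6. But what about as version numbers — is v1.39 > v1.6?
True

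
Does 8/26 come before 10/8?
Yes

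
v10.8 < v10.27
True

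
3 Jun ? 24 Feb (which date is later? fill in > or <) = >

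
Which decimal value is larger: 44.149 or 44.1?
44.149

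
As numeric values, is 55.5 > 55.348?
True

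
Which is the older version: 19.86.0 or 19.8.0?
19.8.0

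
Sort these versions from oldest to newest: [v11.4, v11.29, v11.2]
[v11.2, v11.4, v11.29]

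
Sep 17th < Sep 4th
False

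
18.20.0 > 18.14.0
True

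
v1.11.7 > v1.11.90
False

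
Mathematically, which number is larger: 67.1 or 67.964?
67.964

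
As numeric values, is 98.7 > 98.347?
True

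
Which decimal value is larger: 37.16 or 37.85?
37.85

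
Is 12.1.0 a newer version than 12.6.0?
No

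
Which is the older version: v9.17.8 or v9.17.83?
v9.17.8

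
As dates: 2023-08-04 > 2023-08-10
False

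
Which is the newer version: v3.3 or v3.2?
v3.3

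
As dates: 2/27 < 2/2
False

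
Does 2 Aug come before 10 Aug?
Yes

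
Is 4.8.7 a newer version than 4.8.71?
No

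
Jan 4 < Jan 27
True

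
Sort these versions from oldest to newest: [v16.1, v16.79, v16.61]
[v16.1, v16.61, v16.79]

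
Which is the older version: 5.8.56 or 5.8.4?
5.8.4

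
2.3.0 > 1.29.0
True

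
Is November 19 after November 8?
Yes. Day 19 comes after day 8 in November — this is a date comparison, not a decimal one (the decimal 11.19 would be smaller than 11.8).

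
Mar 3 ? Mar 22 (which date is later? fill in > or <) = <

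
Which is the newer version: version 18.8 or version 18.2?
version 18.8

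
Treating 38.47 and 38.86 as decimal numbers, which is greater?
38.86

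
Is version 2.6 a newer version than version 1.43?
Yes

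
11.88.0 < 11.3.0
False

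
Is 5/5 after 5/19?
No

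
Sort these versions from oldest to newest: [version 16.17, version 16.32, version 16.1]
[version 16.1, version 16.17, version 16.32]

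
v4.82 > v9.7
False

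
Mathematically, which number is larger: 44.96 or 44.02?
44.96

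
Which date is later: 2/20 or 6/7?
6/7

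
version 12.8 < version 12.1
False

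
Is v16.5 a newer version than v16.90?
No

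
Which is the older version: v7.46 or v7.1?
v7.1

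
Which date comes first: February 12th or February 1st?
February 1st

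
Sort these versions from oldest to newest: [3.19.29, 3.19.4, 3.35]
[3.19.4, 3.19.29, 3.35]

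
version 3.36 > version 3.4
True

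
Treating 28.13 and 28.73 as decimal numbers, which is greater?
28.73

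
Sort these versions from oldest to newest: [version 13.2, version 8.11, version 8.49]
[version 8.11, version 8.49, version 13.2]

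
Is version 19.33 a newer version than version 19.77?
No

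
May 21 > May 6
True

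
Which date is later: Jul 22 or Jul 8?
Jul 22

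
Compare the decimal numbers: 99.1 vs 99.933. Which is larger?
99.933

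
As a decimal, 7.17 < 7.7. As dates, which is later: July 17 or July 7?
July 17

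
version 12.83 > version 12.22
True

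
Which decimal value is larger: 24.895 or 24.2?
24.895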